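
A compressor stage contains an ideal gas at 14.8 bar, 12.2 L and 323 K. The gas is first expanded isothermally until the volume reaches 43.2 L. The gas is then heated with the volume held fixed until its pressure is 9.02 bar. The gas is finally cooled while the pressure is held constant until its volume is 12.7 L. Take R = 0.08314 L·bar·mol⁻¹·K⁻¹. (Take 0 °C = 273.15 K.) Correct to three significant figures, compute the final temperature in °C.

T₄ ≈ -68.2 °C

Isothermal, so P V is constant: T₂ = T₁; P₂ = P₁·(V₁/V₂) = 4.180 bar.
V constant ⇒ P ∝ T: V₃ = V₂; T₃ = T₂·(P₃/P₂) = 697.1 K.
P constant ⇒ V ∝ T: P₄ = P₃; T₄ = T₃·(V₄/V₃) = 204.9 K.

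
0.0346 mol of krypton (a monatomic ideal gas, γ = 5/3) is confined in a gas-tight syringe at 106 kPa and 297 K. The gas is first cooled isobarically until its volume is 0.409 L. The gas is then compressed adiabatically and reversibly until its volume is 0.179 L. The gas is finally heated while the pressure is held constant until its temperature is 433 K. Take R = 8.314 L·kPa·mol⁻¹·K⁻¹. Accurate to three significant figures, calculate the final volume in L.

V₄ ≈ 0.296 L

From PV = nRT: V₁ = nRT₁/P₁ = 0.8060 L.
Isobaric, so V/T is constant: P₂ = P₁; T₂ = T₁·(V₂/V₁) = 150.7 K.
Reversible adiabatic, γ = 5/3: T₃ = T₂·(V₂/V₃)^(γ−1) = 261.5 K; P₃ = P₂·(V₂/V₃)^γ = 420.2 kPa.
Isobaric, so V/T is constant: P₄ = P₃; V₄ = V₃·(T₄/T₃) = 0.2964 L.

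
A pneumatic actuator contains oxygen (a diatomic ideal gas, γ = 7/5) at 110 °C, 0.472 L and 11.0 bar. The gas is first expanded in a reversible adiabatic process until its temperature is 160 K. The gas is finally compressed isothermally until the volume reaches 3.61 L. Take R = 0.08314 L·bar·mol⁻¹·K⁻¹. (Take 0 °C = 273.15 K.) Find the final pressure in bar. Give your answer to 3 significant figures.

P₃ ≈ 0.601 bar

Convert: T₁ = 383.1 K.
Adiabatic (γ = 7/5), T V^(γ−1) and P V^γ constant: P₂ = P₁·(T₂/T₁)^(γ/(γ−1)) = 0.5176 bar; V₂ = V₁·(T₁/T₂)^(1/(γ−1)) = 4.189 L.
T constant ⇒ Boyle's law P V = const: T₃ = T₂; P₃ = P₂·(V₂/V₃) = 0.6006 bar.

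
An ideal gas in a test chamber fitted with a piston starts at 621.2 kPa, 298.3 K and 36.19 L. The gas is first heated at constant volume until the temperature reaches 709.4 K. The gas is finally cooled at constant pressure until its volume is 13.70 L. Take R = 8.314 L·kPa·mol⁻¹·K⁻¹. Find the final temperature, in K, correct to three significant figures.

T₃ ≈ 269 K

V constant ⇒ P ∝ T: V₂ = V₁; P₂ = P₁·(T₂/T₁) = 1477 kPa.
P constant ⇒ V ∝ T: P₃ = P₂; T₃ = T₂·(V₃/V₂) = 268.5 K.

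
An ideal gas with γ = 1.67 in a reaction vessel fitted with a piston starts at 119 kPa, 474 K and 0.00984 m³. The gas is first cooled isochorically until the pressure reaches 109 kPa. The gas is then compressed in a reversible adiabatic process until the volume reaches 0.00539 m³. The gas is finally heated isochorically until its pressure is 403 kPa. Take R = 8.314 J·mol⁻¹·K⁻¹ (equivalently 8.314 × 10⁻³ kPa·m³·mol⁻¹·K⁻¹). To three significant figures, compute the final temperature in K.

T₄ ≈ 879 K

V constant ⇒ P ∝ T: V₂ = V₁; T₂ = T₁·(P₂/P₁) = 434.2 K.
Adiabatic (γ = 1.67), T V^(γ−1) and P V^γ constant: T₃ = T₂·(V₂/V₃)^(γ−1) = 649.8 K; P₃ = P₂·(V₂/V₃)^γ = 297.8 kPa.
V constant ⇒ P ∝ T: V₄ = V₃; T₄ = T₃·(P₄/P₃) = 879.3 K.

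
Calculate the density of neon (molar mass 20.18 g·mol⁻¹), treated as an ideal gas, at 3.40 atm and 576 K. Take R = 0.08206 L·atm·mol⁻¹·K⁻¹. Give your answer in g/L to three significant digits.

ρ ≈ 1.45 g/L

ρ = PM/(RT) = (3.40 × 20.18) / (0.08206 × 576.0)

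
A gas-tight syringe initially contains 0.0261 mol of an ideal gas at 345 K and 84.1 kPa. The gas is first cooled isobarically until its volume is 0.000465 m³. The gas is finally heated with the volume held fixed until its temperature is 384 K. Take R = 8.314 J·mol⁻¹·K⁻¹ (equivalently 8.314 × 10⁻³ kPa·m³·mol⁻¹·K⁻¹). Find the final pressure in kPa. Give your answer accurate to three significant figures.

From PV = nRT: V₁ = nRT₁/P₁ = 0.0008902 m³.
P constant ⇒ V ∝ T: P₂ = P₁; T₂ = T₁·(V₂/V₁) = 180.2 K.
V constant ⇒ P ∝ T: V₃ = V₂; P₃ = P₂·(T₃/T₂) = 179.2 kPa.

P₃ ≈ 179 kPa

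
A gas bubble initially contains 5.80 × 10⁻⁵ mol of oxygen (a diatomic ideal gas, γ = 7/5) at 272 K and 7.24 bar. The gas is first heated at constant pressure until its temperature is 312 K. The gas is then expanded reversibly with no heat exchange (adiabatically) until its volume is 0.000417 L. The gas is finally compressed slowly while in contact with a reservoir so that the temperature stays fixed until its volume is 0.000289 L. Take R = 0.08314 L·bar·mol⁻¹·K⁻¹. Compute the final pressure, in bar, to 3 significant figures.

From PV = nRT: V₁ = nRT₁/P₁ = 0.0001812 L.
Isobaric, so V/T is constant: P₂ = P₁; V₂ = V₁·(T₂/T₁) = 0.0002078 L.
Reversible adiabatic, γ = 7/5: T₃ = T₂·(V₂/V₃)^(γ−1) = 236.1 K; P₃ = P₂·(V₂/V₃)^γ = 2.731 bar.
T constant ⇒ Boyle's law P V = const: T₄ = T₃; P₄ = P₃·(V₃/V₄) = 3.940 bar.

P₄ ≈ 3.94 bar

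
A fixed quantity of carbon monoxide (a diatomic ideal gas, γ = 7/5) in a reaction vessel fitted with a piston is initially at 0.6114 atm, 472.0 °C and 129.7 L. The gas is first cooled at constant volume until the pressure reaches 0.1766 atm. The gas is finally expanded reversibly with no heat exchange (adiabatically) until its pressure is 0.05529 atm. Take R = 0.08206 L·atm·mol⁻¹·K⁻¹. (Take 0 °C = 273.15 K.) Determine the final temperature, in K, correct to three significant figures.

T₃ ≈ 154 K

Convert: T₁ = 745.1 K.
V constant ⇒ P ∝ T: V₂ = V₁; T₂ = T₁·(P₂/P₁) = 215.2 K.
Adiabatic (γ = 7/5), T V^(γ−1) and P V^γ constant: T₃ = T₂·(P₃/P₂)^((γ−1)/γ) = 154.5 K; V₃ = V₂·(P₂/P₃)^(1/γ) = 297.3 L.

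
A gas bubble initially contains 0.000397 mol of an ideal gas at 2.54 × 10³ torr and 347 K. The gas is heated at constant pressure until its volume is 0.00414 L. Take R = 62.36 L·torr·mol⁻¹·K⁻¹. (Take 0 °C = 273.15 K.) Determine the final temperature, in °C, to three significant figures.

T₂ ≈ 152 °C

From PV = nRT: V₁ = nRT₁/P₁ = 0.003382 L.
Isobaric, so V/T is constant: P₂ = P₁; T₂ = T₁·(V₂/V₁) = 424.8 K.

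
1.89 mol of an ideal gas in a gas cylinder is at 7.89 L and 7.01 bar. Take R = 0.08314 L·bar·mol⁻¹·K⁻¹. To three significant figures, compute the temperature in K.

T ≈ 352 K

PV = nRT ⇒ T = PV/(nR) = (7.01 × 7.89) / (1.89 × 0.08314)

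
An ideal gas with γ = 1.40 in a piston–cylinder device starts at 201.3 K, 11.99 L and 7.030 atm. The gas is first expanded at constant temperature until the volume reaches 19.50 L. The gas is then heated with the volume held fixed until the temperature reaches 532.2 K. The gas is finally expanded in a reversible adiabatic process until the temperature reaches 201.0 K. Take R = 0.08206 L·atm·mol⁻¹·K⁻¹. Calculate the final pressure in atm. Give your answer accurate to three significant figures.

P₄ ≈ 0.378 atm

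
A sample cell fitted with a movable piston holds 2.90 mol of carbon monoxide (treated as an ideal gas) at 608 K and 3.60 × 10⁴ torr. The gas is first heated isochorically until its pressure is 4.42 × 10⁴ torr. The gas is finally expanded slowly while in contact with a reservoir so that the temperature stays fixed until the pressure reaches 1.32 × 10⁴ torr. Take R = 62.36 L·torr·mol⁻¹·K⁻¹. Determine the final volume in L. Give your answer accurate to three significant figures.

V₃ ≈ 10.2 L

From PV = nRT: V₁ = nRT₁/P₁ = 3.054 L.
V constant ⇒ P ∝ T: V₂ = V₁; T₂ = T₁·(P₂/P₁) = 746.5 K.
T constant ⇒ Boyle's law P V = const: T₃ = T₂; V₃ = V₂·(P₂/P₃) = 10.23 L.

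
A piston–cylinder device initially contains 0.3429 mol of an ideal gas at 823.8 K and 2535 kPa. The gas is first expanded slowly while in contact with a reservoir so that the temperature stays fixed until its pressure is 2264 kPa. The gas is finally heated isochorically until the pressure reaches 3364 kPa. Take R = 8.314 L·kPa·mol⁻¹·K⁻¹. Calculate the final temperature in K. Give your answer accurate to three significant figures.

From PV = nRT: V₁ = nRT₁/P₁ = 0.9264 L.
Isothermal, so P V is constant: T₂ = T₁; V₂ = V₁·(P₁/P₂) = 1.037 L.
Isochoric, so P/T is constant: V₃ = V₂; T₃ = T₂·(P₃/P₂) = 1224 K.

T₃ ≈ 1.22e+03 K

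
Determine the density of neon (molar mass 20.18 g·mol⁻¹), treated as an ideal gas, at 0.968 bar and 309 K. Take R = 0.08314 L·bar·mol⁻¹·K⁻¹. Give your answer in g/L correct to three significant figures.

ρ = PM/(RT) = (0.968 × 20.18) / (0.08314 × 309.0)

ρ ≈ 0.760 g/L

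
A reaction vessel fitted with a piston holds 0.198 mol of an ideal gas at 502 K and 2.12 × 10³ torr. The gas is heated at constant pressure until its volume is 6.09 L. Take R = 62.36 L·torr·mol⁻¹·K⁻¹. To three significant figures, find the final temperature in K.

T₂ ≈ 1.05e+03 K

From PV = nRT: V₁ = nRT₁/P₁ = 2.924 L.
P constant ⇒ V ∝ T: P₂ = P₁; T₂ = T₁·(V₂/V₁) = 1046 K.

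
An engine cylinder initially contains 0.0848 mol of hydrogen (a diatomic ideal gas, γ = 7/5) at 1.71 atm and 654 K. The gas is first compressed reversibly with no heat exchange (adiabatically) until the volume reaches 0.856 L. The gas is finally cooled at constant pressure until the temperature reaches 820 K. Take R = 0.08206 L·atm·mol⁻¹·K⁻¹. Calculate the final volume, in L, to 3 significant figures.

V₃ ≈ 0.682 L

From PV = nRT: V₁ = nRT₁/P₁ = 2.661 L.
Adiabatic (γ = 7/5), T V^(γ−1) and P V^γ constant: T₂ = T₁·(V₁/V₂)^(γ−1) = 1030 K; P₂ = P₁·(V₁/V₂)^γ = 8.369 atm.
Isobaric, so V/T is constant: P₃ = P₂; V₃ = V₂·(T₃/T₂) = 0.6818 L.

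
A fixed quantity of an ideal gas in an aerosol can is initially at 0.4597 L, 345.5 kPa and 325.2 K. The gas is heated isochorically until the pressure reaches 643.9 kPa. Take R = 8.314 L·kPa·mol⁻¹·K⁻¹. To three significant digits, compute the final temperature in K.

Isochoric, so P/T is constant: V₂ = V₁; T₂ = T₁·(P₂/P₁) = 606.1 K.

T₂ ≈ 606 K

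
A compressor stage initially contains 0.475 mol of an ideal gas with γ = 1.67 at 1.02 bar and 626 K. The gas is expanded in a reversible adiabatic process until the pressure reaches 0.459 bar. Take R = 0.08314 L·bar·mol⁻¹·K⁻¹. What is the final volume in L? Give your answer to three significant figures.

From PV = nRT: V₁ = nRT₁/P₁ = 24.24 L.
Adiabatic (γ = 1.67), T V^(γ−1) and P V^γ constant: T₂ = T₁·(P₂/P₁)^((γ−1)/γ) = 454.4 K; V₂ = V₁·(P₁/P₂)^(1/γ) = 39.10 L.

V₂ ≈ 39.1 L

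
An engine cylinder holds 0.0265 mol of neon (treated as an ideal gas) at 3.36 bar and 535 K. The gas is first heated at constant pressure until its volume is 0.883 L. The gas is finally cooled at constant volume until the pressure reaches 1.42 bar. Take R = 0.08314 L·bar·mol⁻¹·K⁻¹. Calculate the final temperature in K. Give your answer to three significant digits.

T₃ ≈ 569 K

From PV = nRT: V₁ = nRT₁/P₁ = 0.3508 L.
Isobaric, so V/T is constant: P₂ = P₁; T₂ = T₁·(V₂/V₁) = 1347 K.
Isochoric, so P/T is constant: V₃ = V₂; T₃ = T₂·(P₃/P₂) = 569.1 K.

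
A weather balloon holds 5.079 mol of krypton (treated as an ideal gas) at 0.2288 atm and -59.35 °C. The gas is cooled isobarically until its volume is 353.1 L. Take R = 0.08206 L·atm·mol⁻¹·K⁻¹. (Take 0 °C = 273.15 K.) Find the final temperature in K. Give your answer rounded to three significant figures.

Convert: T₁ = 213.8 K.
From PV = nRT: V₁ = nRT₁/P₁ = 389.5 L.
P constant ⇒ V ∝ T: P₂ = P₁; T₂ = T₁·(V₂/V₁) = 193.8 K.

T₂ ≈ 194 K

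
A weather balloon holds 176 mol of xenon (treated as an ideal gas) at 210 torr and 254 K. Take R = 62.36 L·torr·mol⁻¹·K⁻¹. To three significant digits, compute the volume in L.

V ≈ 1.33e+04 L

PV = nRT ⇒ V = nRT/P = (176 × 62.36 × 254) / 210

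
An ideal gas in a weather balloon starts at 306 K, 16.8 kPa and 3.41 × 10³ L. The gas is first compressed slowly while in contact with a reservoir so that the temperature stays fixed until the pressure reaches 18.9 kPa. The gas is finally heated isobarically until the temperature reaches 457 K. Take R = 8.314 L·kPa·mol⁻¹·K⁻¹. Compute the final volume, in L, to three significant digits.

V₃ ≈ 4.53e+03 L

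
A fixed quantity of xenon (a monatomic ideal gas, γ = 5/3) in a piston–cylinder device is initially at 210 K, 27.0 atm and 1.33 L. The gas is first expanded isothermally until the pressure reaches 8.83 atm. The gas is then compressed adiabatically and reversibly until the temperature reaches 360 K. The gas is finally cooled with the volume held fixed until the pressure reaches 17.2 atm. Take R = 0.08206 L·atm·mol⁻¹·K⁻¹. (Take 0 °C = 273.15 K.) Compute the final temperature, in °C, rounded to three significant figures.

T₄ ≈ -90.9 °C

T constant ⇒ Boyle's law P V = const: T₂ = T₁; V₂ = V₁·(P₁/P₂) = 4.067 L.
Reversible adiabatic, γ = 5/3: P₃ = P₂·(T₃/T₂)^(γ/(γ−1)) = 33.98 atm; V₃ = V₂·(T₂/T₃)^(1/(γ−1)) = 1.812 L.
V constant ⇒ P ∝ T: V₄ = V₃; T₄ = T₃·(P₄/P₃) = 182.2 K.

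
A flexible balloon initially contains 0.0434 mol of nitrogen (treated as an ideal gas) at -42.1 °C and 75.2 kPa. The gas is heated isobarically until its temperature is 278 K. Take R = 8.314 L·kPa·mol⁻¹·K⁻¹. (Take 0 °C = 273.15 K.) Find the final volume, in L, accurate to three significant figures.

V₂ ≈ 1.33 L

Convert: T₁ = 231.0 K.
From PV = nRT: V₁ = nRT₁/P₁ = 1.109 L.
P constant ⇒ V ∝ T: P₂ = P₁; V₂ = V₁·(T₂/T₁) = 1.334 L.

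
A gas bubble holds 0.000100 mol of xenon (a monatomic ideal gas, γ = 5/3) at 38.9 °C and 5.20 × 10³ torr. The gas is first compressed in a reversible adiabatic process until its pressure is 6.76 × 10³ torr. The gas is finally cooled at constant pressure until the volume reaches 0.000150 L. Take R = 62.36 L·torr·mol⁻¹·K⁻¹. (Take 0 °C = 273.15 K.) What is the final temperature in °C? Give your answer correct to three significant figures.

T₃ ≈ -111 °C

Convert: T₁ = 312.0 K.
From PV = nRT: V₁ = nRT₁/P₁ = 0.0003742 L.
Reversible adiabatic, γ = 5/3: T₂ = T₁·(P₂/P₁)^((γ−1)/γ) = 346.6 K; V₂ = V₁·(P₁/P₂)^(1/γ) = 0.0003197 L.
Isobaric, so V/T is constant: P₃ = P₂; T₃ = T₂·(V₃/V₂) = 162.6 K.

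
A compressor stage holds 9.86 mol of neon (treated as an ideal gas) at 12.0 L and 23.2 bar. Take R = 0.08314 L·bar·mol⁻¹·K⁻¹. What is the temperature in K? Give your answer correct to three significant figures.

PV = nRT ⇒ T = PV/(nR) = (23.2 × 12.0) / (9.86 × 0.08314)

T ≈ 340 K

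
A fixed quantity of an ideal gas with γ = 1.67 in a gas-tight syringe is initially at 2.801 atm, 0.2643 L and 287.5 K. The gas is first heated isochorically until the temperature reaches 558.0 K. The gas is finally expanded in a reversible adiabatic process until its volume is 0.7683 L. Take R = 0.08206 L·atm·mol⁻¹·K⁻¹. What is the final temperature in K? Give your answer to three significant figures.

V constant ⇒ P ∝ T: V₂ = V₁; P₂ = P₁·(T₂/T₁) = 5.436 atm.
Adiabatic (γ = 1.67), T V^(γ−1) and P V^γ constant: T₃ = T₂·(V₂/V₃)^(γ−1) = 273.0 K; P₃ = P₂·(V₂/V₃)^γ = 0.9149 atm.

T₃ ≈ 273 K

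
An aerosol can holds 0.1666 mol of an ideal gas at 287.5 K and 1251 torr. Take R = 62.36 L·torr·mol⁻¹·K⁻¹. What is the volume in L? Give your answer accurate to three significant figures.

PV = nRT ⇒ V = nRT/P = (0.1666 × 62.36 × 287.5) / 1251

V ≈ 2.39 L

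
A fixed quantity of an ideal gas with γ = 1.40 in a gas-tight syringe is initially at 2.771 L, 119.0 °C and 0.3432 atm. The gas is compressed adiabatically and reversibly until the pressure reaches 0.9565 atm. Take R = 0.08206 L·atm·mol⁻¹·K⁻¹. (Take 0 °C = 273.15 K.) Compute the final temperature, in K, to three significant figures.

Convert: T₁ = 392.1 K.
Adiabatic (γ = 1.40), T V^(γ−1) and P V^γ constant: T₂ = T₁·(P₂/P₁)^((γ−1)/γ) = 525.6 K; V₂ = V₁·(P₁/P₂)^(1/γ) = 1.333 L.

T₂ ≈ 526 K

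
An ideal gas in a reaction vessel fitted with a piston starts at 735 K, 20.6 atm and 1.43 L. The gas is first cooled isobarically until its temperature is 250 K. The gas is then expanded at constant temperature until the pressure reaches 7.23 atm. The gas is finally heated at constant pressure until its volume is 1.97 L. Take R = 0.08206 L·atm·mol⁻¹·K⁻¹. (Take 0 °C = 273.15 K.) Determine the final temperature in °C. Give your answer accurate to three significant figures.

Isobaric, so V/T is constant: P₂ = P₁; V₂ = V₁·(T₂/T₁) = 0.4864 L.
Isothermal, so P V is constant: T₃ = T₂; V₃ = V₂·(P₂/P₃) = 1.386 L.
P constant ⇒ V ∝ T: P₄ = P₃; T₄ = T₃·(V₄/V₃) = 355.4 K.

T₄ ≈ 82.2 °C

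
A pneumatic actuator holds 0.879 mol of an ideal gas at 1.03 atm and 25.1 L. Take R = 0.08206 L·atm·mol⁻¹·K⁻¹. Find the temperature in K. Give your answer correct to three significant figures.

T ≈ 358 K

PV = nRT ⇒ T = PV/(nR) = (1.03 × 25.1) / (0.879 × 0.08206)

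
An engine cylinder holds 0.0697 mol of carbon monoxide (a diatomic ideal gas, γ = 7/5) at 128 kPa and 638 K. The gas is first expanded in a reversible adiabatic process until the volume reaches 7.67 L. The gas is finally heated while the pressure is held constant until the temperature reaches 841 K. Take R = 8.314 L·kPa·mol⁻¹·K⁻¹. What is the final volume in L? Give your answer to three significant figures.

From PV = nRT: V₁ = nRT₁/P₁ = 2.888 L.
Adiabatic (γ = 7/5), T V^(γ−1) and P V^γ constant: T₂ = T₁·(V₁/V₂)^(γ−1) = 431.7 K; P₂ = P₁·(V₁/V₂)^γ = 32.61 kPa.
Isobaric, so V/T is constant: P₃ = P₂; V₃ = V₂·(T₃/T₂) = 14.94 L.

V₃ ≈ 14.9 L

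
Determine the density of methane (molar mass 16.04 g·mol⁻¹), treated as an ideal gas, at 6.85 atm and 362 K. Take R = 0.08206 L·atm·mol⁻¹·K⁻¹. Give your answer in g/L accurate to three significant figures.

ρ = PM/(RT) = (6.85 × 16.04) / (0.08206 × 362.0)

ρ ≈ 3.70 g/L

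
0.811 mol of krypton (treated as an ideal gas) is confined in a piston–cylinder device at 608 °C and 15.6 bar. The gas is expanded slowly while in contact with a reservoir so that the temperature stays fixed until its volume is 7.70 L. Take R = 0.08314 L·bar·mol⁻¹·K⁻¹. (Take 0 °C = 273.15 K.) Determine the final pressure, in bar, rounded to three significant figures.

P₂ ≈ 7.72 bar

Convert: T₁ = 881.1 K.
From PV = nRT: V₁ = nRT₁/P₁ = 3.809 L.
Isothermal, so P V is constant: T₂ = T₁; P₂ = P₁·(V₁/V₂) = 7.716 bar.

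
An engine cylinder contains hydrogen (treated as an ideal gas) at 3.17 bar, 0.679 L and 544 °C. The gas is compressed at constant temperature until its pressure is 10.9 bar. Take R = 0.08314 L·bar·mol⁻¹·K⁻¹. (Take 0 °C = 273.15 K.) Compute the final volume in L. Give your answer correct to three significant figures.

V₂ ≈ 0.197 L

Convert: T₁ = 817.1 K.
Isothermal, so P V is constant: T₂ = T₁; V₂ = V₁·(P₁/P₂) = 0.1975 L.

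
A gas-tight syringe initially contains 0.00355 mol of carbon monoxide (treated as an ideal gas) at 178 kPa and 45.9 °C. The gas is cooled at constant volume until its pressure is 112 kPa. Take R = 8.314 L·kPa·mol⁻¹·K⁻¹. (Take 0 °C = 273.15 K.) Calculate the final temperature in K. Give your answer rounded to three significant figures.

Convert: T₁ = 319.0 K.
From PV = nRT: V₁ = nRT₁/P₁ = 0.05290 L.
Isochoric, so P/T is constant: V₂ = V₁; T₂ = T₁·(P₂/P₁) = 200.8 K.

T₂ ≈ 201 K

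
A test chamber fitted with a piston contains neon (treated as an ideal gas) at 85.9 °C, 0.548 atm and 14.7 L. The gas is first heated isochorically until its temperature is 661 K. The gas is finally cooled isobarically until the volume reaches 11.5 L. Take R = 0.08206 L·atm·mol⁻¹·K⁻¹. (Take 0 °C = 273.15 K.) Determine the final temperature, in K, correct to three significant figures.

T₃ ≈ 517 K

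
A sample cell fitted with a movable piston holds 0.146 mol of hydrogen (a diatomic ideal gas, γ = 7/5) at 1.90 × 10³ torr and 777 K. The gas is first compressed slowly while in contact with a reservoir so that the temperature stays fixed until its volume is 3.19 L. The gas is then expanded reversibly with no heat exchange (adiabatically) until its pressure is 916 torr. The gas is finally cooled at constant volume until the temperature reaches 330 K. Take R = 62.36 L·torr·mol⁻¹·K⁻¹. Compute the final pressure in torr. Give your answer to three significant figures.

P₄ ≈ 501 torr

From PV = nRT: V₁ = nRT₁/P₁ = 3.723 L.
Isothermal, so P V is constant: T₂ = T₁; P₂ = P₁·(V₁/V₂) = 2218 torr.
Adiabatic (γ = 7/5), T V^(γ−1) and P V^γ constant: T₃ = T₂·(P₃/P₂)^((γ−1)/γ) = 603.5 K; V₃ = V₂·(P₂/P₃)^(1/γ) = 5.999 L.
V constant ⇒ P ∝ T: V₄ = V₃; P₄ = P₃·(T₄/T₃) = 500.8 torr.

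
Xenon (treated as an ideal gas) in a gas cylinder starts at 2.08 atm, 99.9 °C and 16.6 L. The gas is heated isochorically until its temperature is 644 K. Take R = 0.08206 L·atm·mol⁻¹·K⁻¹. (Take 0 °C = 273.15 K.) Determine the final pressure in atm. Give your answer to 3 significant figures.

P₂ ≈ 3.59 atm

Convert: T₁ = 373.0 K.
Isochoric, so P/T is constant: V₂ = V₁; P₂ = P₁·(T₂/T₁) = 3.591 atm.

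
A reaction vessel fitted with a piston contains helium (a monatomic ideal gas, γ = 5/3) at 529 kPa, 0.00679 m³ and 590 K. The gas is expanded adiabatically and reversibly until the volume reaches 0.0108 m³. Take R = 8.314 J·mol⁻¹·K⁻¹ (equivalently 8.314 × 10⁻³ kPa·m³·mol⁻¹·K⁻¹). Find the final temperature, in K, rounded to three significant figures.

T₂ ≈ 433 K

Reversible adiabatic, γ = 5/3: T₂ = T₁·(V₁/V₂)^(γ−1) = 433.0 K; P₂ = P₁·(V₁/V₂)^γ = 244.1 kPa.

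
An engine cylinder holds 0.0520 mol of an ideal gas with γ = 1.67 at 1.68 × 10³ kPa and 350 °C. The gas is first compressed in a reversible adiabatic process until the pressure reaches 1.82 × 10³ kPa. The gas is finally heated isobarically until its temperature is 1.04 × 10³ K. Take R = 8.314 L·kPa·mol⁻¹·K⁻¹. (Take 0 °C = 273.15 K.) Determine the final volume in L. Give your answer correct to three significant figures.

V₃ ≈ 0.247 L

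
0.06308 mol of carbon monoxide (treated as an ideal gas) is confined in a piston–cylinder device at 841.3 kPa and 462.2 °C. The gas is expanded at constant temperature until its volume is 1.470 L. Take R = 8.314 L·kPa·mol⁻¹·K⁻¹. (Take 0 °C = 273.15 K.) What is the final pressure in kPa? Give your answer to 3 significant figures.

Convert: T₁ = 735.3 K.
From PV = nRT: V₁ = nRT₁/P₁ = 0.4584 L.
T constant ⇒ Boyle's law P V = const: T₂ = T₁; P₂ = P₁·(V₁/V₂) = 262.3 kPa.

P₂ ≈ 262 kPa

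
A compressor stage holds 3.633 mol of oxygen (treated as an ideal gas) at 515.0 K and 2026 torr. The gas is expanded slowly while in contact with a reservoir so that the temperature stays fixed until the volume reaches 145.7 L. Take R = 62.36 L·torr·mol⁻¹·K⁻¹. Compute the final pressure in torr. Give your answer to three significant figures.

P₂ ≈ 801 torr

From PV = nRT: V₁ = nRT₁/P₁ = 57.59 L.
T constant ⇒ Boyle's law P V = const: T₂ = T₁; P₂ = P₁·(V₁/V₂) = 800.8 torr.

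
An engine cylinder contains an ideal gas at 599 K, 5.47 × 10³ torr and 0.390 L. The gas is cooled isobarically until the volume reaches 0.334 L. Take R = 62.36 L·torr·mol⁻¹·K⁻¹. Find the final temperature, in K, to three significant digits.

T₂ ≈ 513 K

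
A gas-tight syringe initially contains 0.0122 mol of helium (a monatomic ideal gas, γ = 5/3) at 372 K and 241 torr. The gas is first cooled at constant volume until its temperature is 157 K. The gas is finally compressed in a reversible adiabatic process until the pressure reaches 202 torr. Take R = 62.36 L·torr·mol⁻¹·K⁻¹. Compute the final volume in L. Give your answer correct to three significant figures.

V₃ ≈ 0.778 L

From PV = nRT: V₁ = nRT₁/P₁ = 1.174 L.
Isochoric, so P/T is constant: V₂ = V₁; P₂ = P₁·(T₂/T₁) = 101.7 torr.
Reversible adiabatic, γ = 5/3: T₃ = T₂·(P₃/P₂)^((γ−1)/γ) = 206.6 K; V₃ = V₂·(P₂/P₃)^(1/γ) = 0.7780 L.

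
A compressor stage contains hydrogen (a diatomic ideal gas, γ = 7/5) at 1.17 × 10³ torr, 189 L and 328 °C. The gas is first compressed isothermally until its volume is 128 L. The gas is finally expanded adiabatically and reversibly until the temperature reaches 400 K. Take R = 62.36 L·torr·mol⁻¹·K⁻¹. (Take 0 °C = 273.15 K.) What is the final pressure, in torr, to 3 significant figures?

P₃ ≈ 415 torr

Convert: T₁ = 601.1 K.
T constant ⇒ Boyle's law P V = const: T₂ = T₁; P₂ = P₁·(V₁/V₂) = 1728 torr.
Adiabatic (γ = 7/5), T V^(γ−1) and P V^γ constant: P₃ = P₂·(T₃/T₂)^(γ/(γ−1)) = 415.2 torr; V₃ = V₂·(T₂/T₃)^(1/(γ−1)) = 354.4 L.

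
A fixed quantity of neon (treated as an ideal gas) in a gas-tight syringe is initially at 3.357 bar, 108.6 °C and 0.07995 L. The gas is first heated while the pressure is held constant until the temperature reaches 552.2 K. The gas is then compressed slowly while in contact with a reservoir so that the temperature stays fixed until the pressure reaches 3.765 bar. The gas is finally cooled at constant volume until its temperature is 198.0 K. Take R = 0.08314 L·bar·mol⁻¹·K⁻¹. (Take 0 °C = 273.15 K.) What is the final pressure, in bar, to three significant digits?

Convert: T₁ = 381.8 K.
P constant ⇒ V ∝ T: P₂ = P₁; V₂ = V₁·(T₂/T₁) = 0.1156 L.
Isothermal, so P V is constant: T₃ = T₂; V₃ = V₂·(P₂/P₃) = 0.1031 L.
V constant ⇒ P ∝ T: V₄ = V₃; P₄ = P₃·(T₄/T₃) = 1.350 bar.

P₄ ≈ 1.35 bar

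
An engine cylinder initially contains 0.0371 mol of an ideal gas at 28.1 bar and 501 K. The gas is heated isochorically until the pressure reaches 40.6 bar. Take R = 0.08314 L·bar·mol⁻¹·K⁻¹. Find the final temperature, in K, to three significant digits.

From PV = nRT: V₁ = nRT₁/P₁ = 0.05499 L.
Isochoric, so P/T is constant: V₂ = V₁; T₂ = T₁·(P₂/P₁) = 723.9 K.

T₂ ≈ 724 K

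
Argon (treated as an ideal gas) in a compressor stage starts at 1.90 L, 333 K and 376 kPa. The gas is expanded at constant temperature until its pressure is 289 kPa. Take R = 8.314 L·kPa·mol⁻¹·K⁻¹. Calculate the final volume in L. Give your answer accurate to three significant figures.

V₂ ≈ 2.47 L

T constant ⇒ Boyle's law P V = const: T₂ = T₁; V₂ = V₁·(P₁/P₂) = 2.472 L.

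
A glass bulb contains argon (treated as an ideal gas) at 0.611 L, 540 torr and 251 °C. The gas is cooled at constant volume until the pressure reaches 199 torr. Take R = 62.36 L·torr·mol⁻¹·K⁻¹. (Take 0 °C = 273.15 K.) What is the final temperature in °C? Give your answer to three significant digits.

Convert: T₁ = 524.1 K.
Isochoric, so P/T is constant: V₂ = V₁; T₂ = T₁·(P₂/P₁) = 193.2 K.

T₂ ≈ -80.0 °C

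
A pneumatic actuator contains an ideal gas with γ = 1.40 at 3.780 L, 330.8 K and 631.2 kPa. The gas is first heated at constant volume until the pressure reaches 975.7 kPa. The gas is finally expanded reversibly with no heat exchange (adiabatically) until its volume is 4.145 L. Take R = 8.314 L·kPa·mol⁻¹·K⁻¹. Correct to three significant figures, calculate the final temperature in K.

Isochoric, so P/T is constant: V₂ = V₁; T₂ = T₁·(P₂/P₁) = 511.3 K.
Reversible adiabatic, γ = 1.40: T₃ = T₂·(V₂/V₃)^(γ−1) = 492.8 K; P₃ = P₂·(V₂/V₃)^γ = 857.6 kPa.

T₃ ≈ 493 K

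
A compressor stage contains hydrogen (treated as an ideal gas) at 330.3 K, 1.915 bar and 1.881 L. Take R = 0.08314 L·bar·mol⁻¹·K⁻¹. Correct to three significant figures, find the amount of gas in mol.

n ≈ 0.131 mol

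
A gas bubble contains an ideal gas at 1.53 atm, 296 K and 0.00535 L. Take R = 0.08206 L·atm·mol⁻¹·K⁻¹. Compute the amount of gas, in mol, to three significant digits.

n ≈ 0.000337 mol

PV = nRT ⇒ n = PV/(RT) = (1.53 × 0.00535) / (0.08206 × 296)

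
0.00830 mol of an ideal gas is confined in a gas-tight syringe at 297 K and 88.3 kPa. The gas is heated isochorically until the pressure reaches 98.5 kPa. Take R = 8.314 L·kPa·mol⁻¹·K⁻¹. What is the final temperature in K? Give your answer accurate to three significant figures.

T₂ ≈ 331 K

From PV = nRT: V₁ = nRT₁/P₁ = 0.2321 L.
V constant ⇒ P ∝ T: V₂ = V₁; T₂ = T₁·(P₂/P₁) = 331.3 K.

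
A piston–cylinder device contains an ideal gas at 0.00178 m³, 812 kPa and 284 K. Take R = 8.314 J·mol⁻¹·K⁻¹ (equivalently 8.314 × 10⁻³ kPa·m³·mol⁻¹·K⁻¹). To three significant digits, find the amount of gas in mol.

PV = nRT ⇒ n = PV/(RT) = (812 × 0.00178) / (8.314 × 10⁻³ × 284)

n ≈ 0.612 mol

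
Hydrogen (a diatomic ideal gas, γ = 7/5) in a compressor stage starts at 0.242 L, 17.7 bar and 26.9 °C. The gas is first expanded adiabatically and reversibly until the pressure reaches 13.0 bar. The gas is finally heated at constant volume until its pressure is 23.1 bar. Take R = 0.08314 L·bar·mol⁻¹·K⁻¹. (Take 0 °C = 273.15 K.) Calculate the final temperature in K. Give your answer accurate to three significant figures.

Convert: T₁ = 300.0 K.
Reversible adiabatic, γ = 7/5: T₂ = T₁·(P₂/P₁)^((γ−1)/γ) = 274.7 K; V₂ = V₁·(P₁/P₂)^(1/γ) = 0.3017 L.
Isochoric, so P/T is constant: V₃ = V₂; T₃ = T₂·(P₃/P₂) = 488.2 K.

T₃ ≈ 488 K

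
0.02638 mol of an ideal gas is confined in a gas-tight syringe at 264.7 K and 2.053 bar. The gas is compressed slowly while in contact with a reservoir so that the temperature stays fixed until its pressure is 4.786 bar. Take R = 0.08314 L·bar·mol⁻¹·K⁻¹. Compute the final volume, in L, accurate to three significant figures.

V₂ ≈ 0.121 L

From PV = nRT: V₁ = nRT₁/P₁ = 0.2828 L.
T constant ⇒ Boyle's law P V = const: T₂ = T₁; V₂ = V₁·(P₁/P₂) = 0.1213 L.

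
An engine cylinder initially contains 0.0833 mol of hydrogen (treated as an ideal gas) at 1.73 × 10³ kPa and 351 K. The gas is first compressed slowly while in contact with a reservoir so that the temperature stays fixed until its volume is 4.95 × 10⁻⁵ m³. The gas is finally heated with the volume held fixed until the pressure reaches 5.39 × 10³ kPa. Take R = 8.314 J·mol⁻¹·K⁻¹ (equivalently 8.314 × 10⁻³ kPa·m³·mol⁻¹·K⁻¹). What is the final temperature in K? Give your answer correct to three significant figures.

T₃ ≈ 385 K

From PV = nRT: V₁ = nRT₁/P₁ = 0.0001405 m³.
T constant ⇒ Boyle's law P V = const: T₂ = T₁; P₂ = P₁·(V₁/V₂) = 4911 kPa.
V constant ⇒ P ∝ T: V₃ = V₂; T₃ = T₂·(P₃/P₂) = 385.2 K.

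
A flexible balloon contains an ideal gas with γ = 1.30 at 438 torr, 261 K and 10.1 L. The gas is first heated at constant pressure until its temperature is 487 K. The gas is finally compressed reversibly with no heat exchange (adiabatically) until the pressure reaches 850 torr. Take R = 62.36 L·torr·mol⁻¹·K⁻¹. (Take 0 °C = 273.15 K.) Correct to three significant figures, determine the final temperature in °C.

T₃ ≈ 294 °C

P constant ⇒ V ∝ T: P₂ = P₁; V₂ = V₁·(T₂/T₁) = 18.85 L.
Reversible adiabatic, γ = 1.30: T₃ = T₂·(P₃/P₂)^((γ−1)/γ) = 567.5 K; V₃ = V₂·(P₂/P₃)^(1/γ) = 11.32 L.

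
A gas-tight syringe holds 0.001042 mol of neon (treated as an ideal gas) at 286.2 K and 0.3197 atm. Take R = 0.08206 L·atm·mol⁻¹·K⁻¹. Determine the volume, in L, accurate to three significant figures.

PV = nRT ⇒ V = nRT/P = (0.001042 × 0.08206 × 286.2) / 0.3197

V ≈ 0.0765 L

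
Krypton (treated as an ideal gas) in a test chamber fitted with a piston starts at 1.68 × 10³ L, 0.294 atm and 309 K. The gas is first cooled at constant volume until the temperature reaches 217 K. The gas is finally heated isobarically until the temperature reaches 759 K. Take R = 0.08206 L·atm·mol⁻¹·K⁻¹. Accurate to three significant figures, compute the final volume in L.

V₃ ≈ 5.88e+03 L

V constant ⇒ P ∝ T: V₂ = V₁; P₂ = P₁·(T₂/T₁) = 0.2065 atm.
Isobaric, so V/T is constant: P₃ = P₂; V₃ = V₂·(T₃/T₂) = 5876 L.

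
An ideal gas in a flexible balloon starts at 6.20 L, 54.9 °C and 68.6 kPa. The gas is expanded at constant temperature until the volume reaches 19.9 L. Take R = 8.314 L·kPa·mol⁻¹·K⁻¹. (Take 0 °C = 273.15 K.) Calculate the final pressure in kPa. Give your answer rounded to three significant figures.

Convert: T₁ = 328.0 K.
Isothermal, so P V is constant: T₂ = T₁; P₂ = P₁·(V₁/V₂) = 21.37 kPa.

P₂ ≈ 21.4 kPa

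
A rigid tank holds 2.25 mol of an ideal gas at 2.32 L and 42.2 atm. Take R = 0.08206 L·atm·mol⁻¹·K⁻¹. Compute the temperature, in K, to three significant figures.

PV = nRT ⇒ T = PV/(nR) = (42.2 × 2.32) / (2.25 × 0.08206)

T ≈ 530 K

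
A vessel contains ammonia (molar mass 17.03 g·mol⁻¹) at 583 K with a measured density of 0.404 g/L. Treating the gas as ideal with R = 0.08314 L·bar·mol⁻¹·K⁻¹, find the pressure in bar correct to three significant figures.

ρ = PM/(RT) ⇒ P = ρRT/M = (0.404 × 0.08314 × 583.0) / 17.03

P ≈ 1.15 bar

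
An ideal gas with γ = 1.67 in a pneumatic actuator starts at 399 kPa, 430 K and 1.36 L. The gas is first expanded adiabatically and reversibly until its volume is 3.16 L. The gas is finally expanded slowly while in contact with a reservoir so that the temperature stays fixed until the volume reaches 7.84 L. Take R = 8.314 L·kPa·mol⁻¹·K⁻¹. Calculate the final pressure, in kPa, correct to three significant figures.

P₃ ≈ 39.3 kPa

Reversible adiabatic, γ = 1.67: T₂ = T₁·(V₁/V₂)^(γ−1) = 244.4 K; P₂ = P₁·(V₁/V₂)^γ = 97.61 kPa.
Isothermal, so P V is constant: T₃ = T₂; P₃ = P₂·(V₂/V₃) = 39.34 kPa.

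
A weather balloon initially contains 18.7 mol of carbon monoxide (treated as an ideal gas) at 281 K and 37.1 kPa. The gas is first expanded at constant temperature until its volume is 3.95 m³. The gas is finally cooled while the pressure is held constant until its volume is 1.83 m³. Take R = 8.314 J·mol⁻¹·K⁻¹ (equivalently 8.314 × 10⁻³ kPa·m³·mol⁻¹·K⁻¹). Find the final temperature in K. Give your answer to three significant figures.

From PV = nRT: V₁ = nRT₁/P₁ = 1.178 m³.
Isothermal, so P V is constant: T₂ = T₁; P₂ = P₁·(V₁/V₂) = 11.06 kPa.
Isobaric, so V/T is constant: P₃ = P₂; T₃ = T₂·(V₃/V₂) = 130.2 K.

T₃ ≈ 130 K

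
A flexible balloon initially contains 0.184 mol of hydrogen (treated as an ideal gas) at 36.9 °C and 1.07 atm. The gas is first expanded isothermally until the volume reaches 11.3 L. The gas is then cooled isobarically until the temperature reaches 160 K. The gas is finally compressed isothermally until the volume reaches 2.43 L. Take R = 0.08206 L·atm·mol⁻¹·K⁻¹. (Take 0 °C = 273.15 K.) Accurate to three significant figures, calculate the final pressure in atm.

Convert: T₁ = 310.0 K.
From PV = nRT: V₁ = nRT₁/P₁ = 4.375 L.
T constant ⇒ Boyle's law P V = const: T₂ = T₁; P₂ = P₁·(V₁/V₂) = 0.4143 atm.
P constant ⇒ V ∝ T: P₃ = P₂; V₃ = V₂·(T₃/T₂) = 5.831 L.
T constant ⇒ Boyle's law P V = const: T₄ = T₃; P₄ = P₃·(V₃/V₄) = 0.9942 atm.

P₄ ≈ 0.994 atm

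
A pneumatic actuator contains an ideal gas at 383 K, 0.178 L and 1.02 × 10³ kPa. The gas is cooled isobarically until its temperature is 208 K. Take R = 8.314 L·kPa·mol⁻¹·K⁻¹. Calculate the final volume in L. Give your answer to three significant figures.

V₂ ≈ 0.0967 L

P constant ⇒ V ∝ T: P₂ = P₁; V₂ = V₁·(T₂/T₁) = 0.09667 L.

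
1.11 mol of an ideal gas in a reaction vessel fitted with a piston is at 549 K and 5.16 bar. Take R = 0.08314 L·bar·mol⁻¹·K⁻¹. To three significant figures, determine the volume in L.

V ≈ 9.82 L

PV = nRT ⇒ V = nRT/P = (1.11 × 0.08314 × 549) / 5.16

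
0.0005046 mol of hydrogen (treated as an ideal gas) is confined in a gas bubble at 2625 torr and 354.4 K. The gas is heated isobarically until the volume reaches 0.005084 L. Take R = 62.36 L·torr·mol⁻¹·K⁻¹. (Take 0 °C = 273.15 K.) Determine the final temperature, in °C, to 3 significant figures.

From PV = nRT: V₁ = nRT₁/P₁ = 0.004248 L.
P constant ⇒ V ∝ T: P₂ = P₁; T₂ = T₁·(V₂/V₁) = 424.1 K.

T₂ ≈ 151 °C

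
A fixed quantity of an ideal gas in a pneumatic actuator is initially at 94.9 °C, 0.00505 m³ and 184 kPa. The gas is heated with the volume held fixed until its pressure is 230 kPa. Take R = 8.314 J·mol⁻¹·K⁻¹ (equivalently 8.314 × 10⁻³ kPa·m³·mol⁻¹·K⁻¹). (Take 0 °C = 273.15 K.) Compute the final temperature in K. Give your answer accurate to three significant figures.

T₂ ≈ 460 K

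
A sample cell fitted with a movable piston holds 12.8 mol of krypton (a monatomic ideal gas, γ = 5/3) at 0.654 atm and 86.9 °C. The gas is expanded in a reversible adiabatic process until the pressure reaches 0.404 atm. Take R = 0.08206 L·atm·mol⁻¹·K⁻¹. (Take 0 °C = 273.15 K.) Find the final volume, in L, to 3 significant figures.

Convert: T₁ = 360.0 K.
From PV = nRT: V₁ = nRT₁/P₁ = 578.3 L.
Adiabatic (γ = 5/3), T V^(γ−1) and P V^γ constant: T₂ = T₁·(P₂/P₁)^((γ−1)/γ) = 297.0 K; V₂ = V₁·(P₁/P₂)^(1/γ) = 772.0 L.

V₂ ≈ 772 L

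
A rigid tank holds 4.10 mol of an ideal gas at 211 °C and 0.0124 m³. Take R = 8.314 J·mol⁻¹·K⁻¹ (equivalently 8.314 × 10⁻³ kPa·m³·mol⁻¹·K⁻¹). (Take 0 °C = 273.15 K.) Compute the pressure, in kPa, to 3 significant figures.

P ≈ 1.33e+03 kPa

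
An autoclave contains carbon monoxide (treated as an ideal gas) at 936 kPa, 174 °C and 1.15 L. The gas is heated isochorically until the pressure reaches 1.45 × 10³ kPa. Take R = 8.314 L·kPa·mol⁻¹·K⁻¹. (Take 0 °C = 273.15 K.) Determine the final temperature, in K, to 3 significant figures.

Convert: T₁ = 447.1 K.
V constant ⇒ P ∝ T: V₂ = V₁; T₂ = T₁·(P₂/P₁) = 692.7 K.

T₂ ≈ 693 K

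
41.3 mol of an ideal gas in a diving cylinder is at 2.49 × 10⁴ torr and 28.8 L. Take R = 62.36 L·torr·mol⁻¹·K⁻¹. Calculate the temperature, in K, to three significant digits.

PV = nRT ⇒ T = PV/(nR) = (2.49e+04 × 28.8) / (41.3 × 62.36)

T ≈ 278 K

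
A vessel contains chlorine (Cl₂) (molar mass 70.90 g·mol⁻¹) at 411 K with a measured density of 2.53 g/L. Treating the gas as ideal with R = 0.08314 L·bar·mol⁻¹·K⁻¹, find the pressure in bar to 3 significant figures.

P ≈ 1.22 bar

ρ = PM/(RT) ⇒ P = ρRT/M = (2.53 × 0.08314 × 411.0) / 70.90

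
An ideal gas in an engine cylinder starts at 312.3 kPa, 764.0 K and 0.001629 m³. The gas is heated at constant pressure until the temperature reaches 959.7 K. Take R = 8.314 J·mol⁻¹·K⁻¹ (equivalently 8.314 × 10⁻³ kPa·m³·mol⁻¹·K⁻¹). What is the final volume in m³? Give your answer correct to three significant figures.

V₂ ≈ 0.00205 m³

P constant ⇒ V ∝ T: P₂ = P₁; V₂ = V₁·(T₂/T₁) = 0.002046 m³.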